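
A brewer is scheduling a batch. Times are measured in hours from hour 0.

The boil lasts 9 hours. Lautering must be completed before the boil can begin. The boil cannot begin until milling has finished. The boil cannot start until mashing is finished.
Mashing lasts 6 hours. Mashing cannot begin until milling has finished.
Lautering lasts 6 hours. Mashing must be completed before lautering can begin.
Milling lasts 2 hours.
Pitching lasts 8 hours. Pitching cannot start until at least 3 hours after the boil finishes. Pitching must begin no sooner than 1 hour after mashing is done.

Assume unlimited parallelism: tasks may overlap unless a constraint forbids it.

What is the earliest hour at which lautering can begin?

Milling can start immediately at hour 0; it finishes at hour 2.
After milling (finishes hour 2), mashing can start at hour 2 and finishes at hour 8.
Lautering waits on mashing (finishes hour 8), so the earliest it can start is hour 8.

8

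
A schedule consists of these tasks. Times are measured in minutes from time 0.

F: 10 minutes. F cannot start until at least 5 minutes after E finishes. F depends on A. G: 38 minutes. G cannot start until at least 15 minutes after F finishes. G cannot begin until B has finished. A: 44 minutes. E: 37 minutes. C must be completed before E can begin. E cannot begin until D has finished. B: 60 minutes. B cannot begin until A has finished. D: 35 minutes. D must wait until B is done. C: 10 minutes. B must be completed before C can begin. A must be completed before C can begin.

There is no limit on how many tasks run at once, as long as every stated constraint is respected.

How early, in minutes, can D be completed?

A can start immediately at minute 0; it finishes at minute 44.
After A (finishes minute 44), B can start at minute 44 and finishes at minute 104.
D waits on B (finishes minute 104), so it starts at minute 104 and finishes at 104 + 35 = minute 139.

139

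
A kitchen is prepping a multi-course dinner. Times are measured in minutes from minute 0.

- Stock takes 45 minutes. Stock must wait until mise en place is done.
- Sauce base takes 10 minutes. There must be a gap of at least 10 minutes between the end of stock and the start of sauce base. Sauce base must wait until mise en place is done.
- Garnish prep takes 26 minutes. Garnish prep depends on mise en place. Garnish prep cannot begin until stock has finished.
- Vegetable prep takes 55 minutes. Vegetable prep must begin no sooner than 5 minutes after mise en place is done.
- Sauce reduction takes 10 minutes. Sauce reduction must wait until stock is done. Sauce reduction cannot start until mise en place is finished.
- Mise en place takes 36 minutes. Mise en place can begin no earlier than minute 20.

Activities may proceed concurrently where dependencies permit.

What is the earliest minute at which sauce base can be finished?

121

Mise en place cannot begin until its own release at minute 20. It runs from minute 20 to 20 + 36 = minute 56.
Stock cannot begin until mise en place (finishes minute 56). It runs from minute 56 to 56 + 45 = minute 101.
For sauce base: stock (finishes minute 101, plus 10-minute gap → minute 111); mise en place (finishes minute 56). Taking the maximum gives a start of minute 111, and it finishes at 111 + 10 = minute 121.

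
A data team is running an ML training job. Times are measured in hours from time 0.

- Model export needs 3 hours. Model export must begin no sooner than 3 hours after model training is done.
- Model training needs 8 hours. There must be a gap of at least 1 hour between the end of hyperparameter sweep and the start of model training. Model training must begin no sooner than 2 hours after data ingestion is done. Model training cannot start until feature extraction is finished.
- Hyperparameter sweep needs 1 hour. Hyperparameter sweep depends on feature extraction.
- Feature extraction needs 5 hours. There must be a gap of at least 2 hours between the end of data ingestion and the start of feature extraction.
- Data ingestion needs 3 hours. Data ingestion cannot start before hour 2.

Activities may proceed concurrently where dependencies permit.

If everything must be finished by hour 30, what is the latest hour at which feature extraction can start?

Model export must finish by hour 30; it takes 3 hours, so it must start by 30 − 3 = hour 27.
Model training has to be done before model export (must start by hour 27, minus 3-hour gap → hour 24). That means finishing by hour 24, i.e. starting by 24 − 8 = hour 16.
Since model training (must start by hour 16, minus 1-hour gap → hour 15) depends on it, hyperparameter sweep must finish by hour 15. Backing off its 1-hour duration gives a latest start of hour 14.
For feature extraction: hyperparameter sweep (must start by hour 14); model training (must start by hour 16). The most restrictive is hour 14; with a 5-hour duration, feature extraction must start by hour 9.

9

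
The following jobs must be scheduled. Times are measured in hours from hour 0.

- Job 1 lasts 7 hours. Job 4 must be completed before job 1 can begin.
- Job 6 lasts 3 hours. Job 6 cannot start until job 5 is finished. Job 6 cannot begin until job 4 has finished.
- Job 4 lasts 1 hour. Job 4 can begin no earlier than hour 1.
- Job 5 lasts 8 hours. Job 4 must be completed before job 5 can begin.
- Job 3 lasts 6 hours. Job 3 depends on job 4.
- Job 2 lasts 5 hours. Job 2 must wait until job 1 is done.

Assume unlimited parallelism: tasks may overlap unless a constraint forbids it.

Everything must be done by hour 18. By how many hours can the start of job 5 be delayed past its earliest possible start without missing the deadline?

Job 4 cannot begin until its own release at hour 1. It runs from hour 1 to 1 + 1 = hour 2.
Job 5 waits on job 4 (finishes hour 2), so it starts at hour 2 and finishes at 2 + 8 = hour 10.

Working backward from the deadline:
Job 6 has no dependents, so it just needs to finish by hour 18. Starting by 18 − 3 = hour 15 achieves that.
Job 5 feeds into job 6 (must start by hour 15); so job 5 must finish by hour 15 and therefore start by hour 7.
So job 5 can start as early as hour 2 and as late as hour 7, giving 7 − 2 = 5 hours of slack.

5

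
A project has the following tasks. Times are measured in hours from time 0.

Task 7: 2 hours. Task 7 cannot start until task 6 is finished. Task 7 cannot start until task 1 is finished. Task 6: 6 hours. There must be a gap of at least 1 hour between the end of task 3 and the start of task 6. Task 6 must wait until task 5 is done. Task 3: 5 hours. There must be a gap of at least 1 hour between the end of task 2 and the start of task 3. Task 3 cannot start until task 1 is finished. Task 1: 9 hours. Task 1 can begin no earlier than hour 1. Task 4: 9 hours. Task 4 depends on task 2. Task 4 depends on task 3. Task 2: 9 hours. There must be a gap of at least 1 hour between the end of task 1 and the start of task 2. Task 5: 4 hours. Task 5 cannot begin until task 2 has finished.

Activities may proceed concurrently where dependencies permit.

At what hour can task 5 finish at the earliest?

24

Task 1 waits on its own release at hour 1, so it starts at hour 1 and finishes at 1 + 9 = hour 10.
Task 2 cannot begin until task 1 (finishes hour 10, plus 1-hour gap → hour 11). It runs from hour 11 to 11 + 9 = hour 20.
Task 5 waits on task 2 (finishes hour 20), so it starts at hour 20 and finishes at 20 + 4 = hour 24.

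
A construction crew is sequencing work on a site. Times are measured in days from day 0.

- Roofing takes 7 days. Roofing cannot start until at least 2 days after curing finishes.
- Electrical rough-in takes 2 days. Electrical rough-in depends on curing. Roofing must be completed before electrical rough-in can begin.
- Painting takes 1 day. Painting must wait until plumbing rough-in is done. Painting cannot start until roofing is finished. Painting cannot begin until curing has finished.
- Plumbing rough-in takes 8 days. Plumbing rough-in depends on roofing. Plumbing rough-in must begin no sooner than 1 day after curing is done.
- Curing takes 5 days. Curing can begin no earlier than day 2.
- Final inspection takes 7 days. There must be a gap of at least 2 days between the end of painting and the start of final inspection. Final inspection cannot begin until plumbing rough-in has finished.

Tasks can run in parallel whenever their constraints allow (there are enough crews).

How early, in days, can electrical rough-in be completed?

Curing cannot begin until its own release at day 2. It runs from day 2 to 2 + 5 = day 7.
After curing (finishes day 7, plus 2-day gap → day 9), roofing can start at day 9 and finishes at day 16.
Electrical rough-in cannot start until curing (finishes day 7); roofing (finishes day 16). The controlling bound is day 16, so electrical rough-in finishes at 16 + 2 = day 18.

18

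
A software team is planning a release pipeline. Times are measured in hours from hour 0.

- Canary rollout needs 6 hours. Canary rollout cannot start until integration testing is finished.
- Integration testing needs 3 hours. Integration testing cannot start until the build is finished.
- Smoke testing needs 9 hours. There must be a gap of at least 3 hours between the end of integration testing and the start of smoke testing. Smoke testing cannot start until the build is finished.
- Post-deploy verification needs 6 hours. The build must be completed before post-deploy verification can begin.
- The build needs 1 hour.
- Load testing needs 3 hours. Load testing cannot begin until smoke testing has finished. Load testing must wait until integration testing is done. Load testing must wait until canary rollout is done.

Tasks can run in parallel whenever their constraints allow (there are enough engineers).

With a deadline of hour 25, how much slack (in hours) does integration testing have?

6

The build has no prerequisites, so it starts at hour 0 and finishes at hour 1.
Integration testing cannot begin until the build (finishes hour 1). It runs from hour 1 to 1 + 3 = hour 4.

Working backward from the deadline:
Load testing has no dependents, so it just needs to finish by hour 25. Starting by 25 − 3 = hour 22 achieves that.
Smoke testing must finish before load testing (must start by hour 22). With a 9-hour duration, smoke testing must start by 22 − 9 = hour 13.
Canary rollout feeds into load testing (must start by hour 22); so canary rollout must finish by hour 22 and therefore start by hour 16.
Integration testing must finish in time for smoke testing (must start by hour 13, minus 3-hour gap → hour 10); canary rollout (must start by hour 16); load testing (must start by hour 22). The tightest is hour 10, so integration testing must start by 10 − 3 = hour 7.
So integration testing can start as early as hour 1 and as late as hour 7, giving 7 − 1 = 6 hours of slack.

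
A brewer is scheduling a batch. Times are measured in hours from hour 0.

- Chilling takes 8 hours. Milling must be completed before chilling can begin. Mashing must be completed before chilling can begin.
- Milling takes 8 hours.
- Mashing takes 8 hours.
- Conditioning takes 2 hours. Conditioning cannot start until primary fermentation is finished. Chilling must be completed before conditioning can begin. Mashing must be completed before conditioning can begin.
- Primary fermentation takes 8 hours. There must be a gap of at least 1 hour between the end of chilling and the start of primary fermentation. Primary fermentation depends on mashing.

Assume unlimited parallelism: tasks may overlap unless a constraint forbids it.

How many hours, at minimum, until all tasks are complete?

27

Mashing has no prerequisites, so it starts at hour 0 and finishes at hour 8.
Milling can start immediately at hour 0; it finishes at hour 8.
Chilling cannot start until milling (finishes hour 8); mashing (finishes hour 8). The controlling bound is hour 8, so chilling finishes at 8 + 8 = hour 16.
Primary fermentation needs all of chilling (finishes hour 16, plus 1-hour gap → hour 17); mashing (finishes hour 8). That puts its earliest start at hour 17; it finishes at 17 + 8 = hour 25.
Conditioning cannot start until primary fermentation (finishes hour 25); chilling (finishes hour 16); mashing (finishes hour 8). The controlling bound is hour 25, so conditioning finishes at 25 + 2 = hour 27.
All tasks are finished once the last one completes. Finish times: Milling at 8, Mashing at 8, Chilling at 16, Primary fermentation at 25, Conditioning at 27. The latest is hour 27.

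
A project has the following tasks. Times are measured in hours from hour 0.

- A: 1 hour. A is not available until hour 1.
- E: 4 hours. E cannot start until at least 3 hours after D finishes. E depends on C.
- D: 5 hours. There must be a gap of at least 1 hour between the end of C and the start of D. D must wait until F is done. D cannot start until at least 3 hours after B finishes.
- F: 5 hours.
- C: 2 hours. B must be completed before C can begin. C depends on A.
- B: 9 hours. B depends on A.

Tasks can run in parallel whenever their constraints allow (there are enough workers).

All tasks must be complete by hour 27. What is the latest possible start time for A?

Nothing follows E; the deadline of hour 27 is its only limit. It must start by 27 − 4 = hour 23.
D feeds into E (must start by hour 23, minus 3-hour gap → hour 20); so D must finish by hour 20 and therefore start by hour 15.
C has several dependents: D (must start by hour 15, minus 1-hour gap → hour 14); E (must start by hour 23). The earliest of those limits is hour 14, so C must start by 14 − 2 = hour 12.
For B: C (must start by hour 12); D (must start by hour 15, minus 3-hour gap → hour 12). The most restrictive is hour 12; with a 9-hour duration, B must start by hour 3.
For A: B (must start by hour 3); C (must start by hour 12). The most restrictive is hour 3; with a 1-hour duration, A must start by hour 2.

2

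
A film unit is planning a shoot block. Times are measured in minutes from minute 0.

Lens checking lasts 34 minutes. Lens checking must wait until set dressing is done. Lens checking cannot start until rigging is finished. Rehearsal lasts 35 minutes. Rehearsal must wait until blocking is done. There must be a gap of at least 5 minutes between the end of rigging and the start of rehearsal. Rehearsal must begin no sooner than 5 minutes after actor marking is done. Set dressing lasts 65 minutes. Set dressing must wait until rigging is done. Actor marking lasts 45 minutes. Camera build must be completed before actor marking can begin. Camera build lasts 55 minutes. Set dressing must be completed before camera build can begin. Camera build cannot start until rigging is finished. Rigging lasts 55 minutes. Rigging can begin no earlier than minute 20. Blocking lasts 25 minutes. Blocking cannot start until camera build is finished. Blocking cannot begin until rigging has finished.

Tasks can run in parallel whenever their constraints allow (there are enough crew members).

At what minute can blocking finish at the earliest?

Rigging waits on its own release at minute 20, so it starts at minute 20 and finishes at 20 + 55 = minute 75.
Set dressing cannot begin until rigging (finishes minute 75). It runs from minute 75 to 75 + 65 = minute 140.
Camera build needs all of set dressing (finishes minute 140); rigging (finishes minute 75). That puts its earliest start at minute 140; it finishes at 140 + 55 = minute 195.
Blocking has to wait for camera build (finishes minute 195); rigging (finishes minute 75). The latest of these is minute 195, so blocking runs minute 195 to 195 + 25 = minute 220.

220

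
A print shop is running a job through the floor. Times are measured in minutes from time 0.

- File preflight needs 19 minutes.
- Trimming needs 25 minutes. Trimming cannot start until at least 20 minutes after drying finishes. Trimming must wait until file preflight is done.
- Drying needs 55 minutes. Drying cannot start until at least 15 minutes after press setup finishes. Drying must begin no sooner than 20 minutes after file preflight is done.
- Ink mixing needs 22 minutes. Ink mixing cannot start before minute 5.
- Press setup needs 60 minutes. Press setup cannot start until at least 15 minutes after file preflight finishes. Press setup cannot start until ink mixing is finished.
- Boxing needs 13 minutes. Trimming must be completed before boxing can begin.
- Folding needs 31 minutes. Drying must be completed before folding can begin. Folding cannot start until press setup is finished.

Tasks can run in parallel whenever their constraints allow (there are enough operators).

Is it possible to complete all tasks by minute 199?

No

Ink mixing cannot begin until its own release at minute 5. It runs from minute 5 to 5 + 22 = minute 27.
File preflight can start immediately at minute 0; it finishes at minute 19.
Press setup cannot start until file preflight (finishes minute 19, plus 15-minute gap → minute 34); ink mixing (finishes minute 27). The controlling bound is minute 34, so press setup finishes at 34 + 60 = minute 94.
Drying has to wait for press setup (finishes minute 94, plus 15-minute gap → minute 109); file preflight (finishes minute 19, plus 20-minute gap → minute 39). The latest of these is minute 109, so drying runs minute 109 to 109 + 55 = minute 164.
For folding: drying (finishes minute 164); press setup (finishes minute 94). Taking the maximum gives a start of minute 164, and it finishes at 164 + 31 = minute 195.
Trimming has to wait for drying (finishes minute 164, plus 20-minute gap → minute 184); file preflight (finishes minute 19). The latest of these is minute 184, so trimming runs minute 184 to 184 + 25 = minute 209.
Boxing cannot begin until trimming (finishes minute 209). It runs from minute 209 to 209 + 13 = minute 222.
The earliest everything can be done is minute 222, which is after the deadline of 199, so it is not possible.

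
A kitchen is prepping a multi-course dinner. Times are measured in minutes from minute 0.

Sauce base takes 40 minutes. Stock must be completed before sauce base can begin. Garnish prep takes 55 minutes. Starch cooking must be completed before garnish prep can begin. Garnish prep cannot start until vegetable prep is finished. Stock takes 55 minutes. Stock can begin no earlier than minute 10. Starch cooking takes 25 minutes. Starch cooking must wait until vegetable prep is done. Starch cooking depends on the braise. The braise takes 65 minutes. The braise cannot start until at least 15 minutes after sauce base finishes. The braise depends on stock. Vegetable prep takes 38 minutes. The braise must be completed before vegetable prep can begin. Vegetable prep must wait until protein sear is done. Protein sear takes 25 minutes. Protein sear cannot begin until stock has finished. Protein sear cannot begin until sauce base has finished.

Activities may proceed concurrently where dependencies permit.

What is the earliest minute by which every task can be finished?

Stock waits on its own release at minute 10, so it starts at minute 10 and finishes at 10 + 55 = minute 65.
After stock (finishes minute 65), sauce base can start at minute 65 and finishes at minute 105.
Protein sear needs all of stock (finishes minute 65); sauce base (finishes minute 105). That puts its earliest start at minute 105; it finishes at 105 + 25 = minute 130.
For the braise: sauce base (finishes minute 105, plus 15-minute gap → minute 120); stock (finishes minute 65). Taking the maximum gives a start of minute 120, and it finishes at 120 + 65 = minute 185.
Vegetable prep needs all of the braise (finishes minute 185); protein sear (finishes minute 130). That puts its earliest start at minute 185; it finishes at 185 + 38 = minute 223.
Starch cooking cannot start until vegetable prep (finishes minute 223); the braise (finishes minute 185). The controlling bound is minute 223, so starch cooking finishes at 223 + 25 = minute 248.
Garnish prep has to wait for starch cooking (finishes minute 248); vegetable prep (finishes minute 223). The latest of these is minute 248, so garnish prep runs minute 248 to 248 + 55 = minute 303.
All tasks are finished once the last one completes. Finish times: Stock at 65, Sauce base at 105, The braise at 185, Protein sear at 130, Vegetable prep at 223, Starch cooking at 248, Garnish prep at 303. The latest is minute 303.

303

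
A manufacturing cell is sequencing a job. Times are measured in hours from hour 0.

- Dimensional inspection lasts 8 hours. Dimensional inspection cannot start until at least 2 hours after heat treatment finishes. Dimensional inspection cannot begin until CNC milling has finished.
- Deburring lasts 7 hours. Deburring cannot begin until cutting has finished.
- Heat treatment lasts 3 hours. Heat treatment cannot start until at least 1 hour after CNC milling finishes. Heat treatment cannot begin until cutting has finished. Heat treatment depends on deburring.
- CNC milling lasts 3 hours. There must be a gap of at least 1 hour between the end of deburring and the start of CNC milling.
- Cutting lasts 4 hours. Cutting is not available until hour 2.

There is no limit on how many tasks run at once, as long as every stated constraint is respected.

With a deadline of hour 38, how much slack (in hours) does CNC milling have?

7

After its own release at hour 2, cutting can start at hour 2 and finishes at hour 6.
Deburring waits on cutting (finishes hour 6), so it starts at hour 6 and finishes at 6 + 7 = hour 13.
CNC milling waits on deburring (finishes hour 13, plus 1-hour gap → hour 14), so it starts at hour 14 and finishes at 14 + 3 = hour 17.

Working backward from the deadline:
To finish by hour 38, dimensional inspection (duration 8) must start no later than hour 30.
Since dimensional inspection (must start by hour 30, minus 2-hour gap → hour 28) depends on it, heat treatment must finish by hour 28. Backing off its 3-hour duration gives a latest start of hour 25.
For CNC milling: heat treatment (must start by hour 25, minus 1-hour gap → hour 24); dimensional inspection (must start by hour 30). The most restrictive is hour 24; with a 3-hour duration, CNC milling must start by hour 21.
So CNC milling can start as early as hour 14 and as late as hour 21, giving 21 − 14 = 7 hours of slack.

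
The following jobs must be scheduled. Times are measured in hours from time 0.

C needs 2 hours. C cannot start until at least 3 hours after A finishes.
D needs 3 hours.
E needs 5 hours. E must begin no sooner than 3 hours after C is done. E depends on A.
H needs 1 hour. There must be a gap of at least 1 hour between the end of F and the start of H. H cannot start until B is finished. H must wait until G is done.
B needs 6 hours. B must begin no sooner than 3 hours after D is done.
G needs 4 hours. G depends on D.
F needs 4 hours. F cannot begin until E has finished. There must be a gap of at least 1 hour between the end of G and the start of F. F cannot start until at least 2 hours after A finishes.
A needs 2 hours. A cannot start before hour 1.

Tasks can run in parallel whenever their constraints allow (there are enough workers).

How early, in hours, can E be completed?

After its own release at hour 1, A can start at hour 1 and finishes at hour 3.
After A (finishes hour 3, plus 3-hour gap → hour 6), C can start at hour 6 and finishes at hour 8.
E has to wait for C (finishes hour 8, plus 3-hour gap → hour 11); A (finishes hour 3). The latest of these is hour 11, so E runs hour 11 to 11 + 5 = hour 16.

16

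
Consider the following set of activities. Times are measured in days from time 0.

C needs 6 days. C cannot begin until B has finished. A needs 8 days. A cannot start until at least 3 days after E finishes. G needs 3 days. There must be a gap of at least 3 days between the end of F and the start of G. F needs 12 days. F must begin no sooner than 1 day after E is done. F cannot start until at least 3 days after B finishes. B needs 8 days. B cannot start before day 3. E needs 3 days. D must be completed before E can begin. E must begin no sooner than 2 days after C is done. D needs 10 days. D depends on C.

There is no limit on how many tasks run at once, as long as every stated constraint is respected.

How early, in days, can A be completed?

41

B cannot begin until its own release at day 3. It runs from day 3 to 3 + 8 = day 11.
C waits on B (finishes day 11), so it starts at day 11 and finishes at 11 + 6 = day 17.
D waits on C (finishes day 17), so it starts at day 17 and finishes at 17 + 10 = day 27.
E has to wait for D (finishes day 27); C (finishes day 17, plus 2-day gap → day 19). The latest of these is day 27, so E runs day 27 to 27 + 3 = day 30.
A cannot begin until E (finishes day 30, plus 3-day gap → day 33). It runs from day 33 to 33 + 8 = day 41.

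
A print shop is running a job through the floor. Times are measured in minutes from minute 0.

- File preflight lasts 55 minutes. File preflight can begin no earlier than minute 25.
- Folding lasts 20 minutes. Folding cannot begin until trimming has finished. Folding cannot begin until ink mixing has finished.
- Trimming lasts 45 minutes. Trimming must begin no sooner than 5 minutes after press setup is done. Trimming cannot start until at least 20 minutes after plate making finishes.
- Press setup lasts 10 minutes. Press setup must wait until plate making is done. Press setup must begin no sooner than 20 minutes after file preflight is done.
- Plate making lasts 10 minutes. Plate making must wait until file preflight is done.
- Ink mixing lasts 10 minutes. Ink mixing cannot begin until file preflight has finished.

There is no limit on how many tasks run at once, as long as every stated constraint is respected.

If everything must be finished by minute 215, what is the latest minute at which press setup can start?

Nothing follows folding; the deadline of minute 215 is its only limit. It must start by 215 − 20 = minute 195.
Since folding (must start by minute 195) depends on it, trimming must finish by minute 195. Backing off its 45-minute duration gives a latest start of minute 150.
Press setup has to be done before trimming (must start by minute 150, minus 5-minute gap → minute 145). That means finishing by minute 145, i.e. starting by 145 − 10 = minute 135.

135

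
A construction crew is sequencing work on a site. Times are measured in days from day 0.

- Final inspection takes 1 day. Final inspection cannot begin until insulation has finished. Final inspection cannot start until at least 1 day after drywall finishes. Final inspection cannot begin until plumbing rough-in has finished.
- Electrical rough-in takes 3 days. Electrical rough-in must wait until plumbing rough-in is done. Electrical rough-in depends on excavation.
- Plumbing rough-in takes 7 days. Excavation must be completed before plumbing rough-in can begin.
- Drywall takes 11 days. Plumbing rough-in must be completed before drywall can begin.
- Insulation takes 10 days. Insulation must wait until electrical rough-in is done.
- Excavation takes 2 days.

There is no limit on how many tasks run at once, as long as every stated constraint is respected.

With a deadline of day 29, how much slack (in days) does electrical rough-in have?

6

Excavation has no prerequisites, so it starts at day 0 and finishes at day 2.
Plumbing rough-in waits on excavation (finishes day 2), so it starts at day 2 and finishes at 2 + 7 = day 9.
For electrical rough-in: plumbing rough-in (finishes day 9); excavation (finishes day 2). Taking the maximum gives a start of day 9, and it finishes at 9 + 3 = day 12.

Working backward from the deadline:
To finish by day 29, final inspection (duration 1) must start no later than day 28.
Insulation has to be done before final inspection (must start by day 28). That means finishing by day 28, i.e. starting by 28 − 10 = day 18.
Electrical rough-in must finish before insulation (must start by day 18). With a 3-day duration, electrical rough-in must start by 18 − 3 = day 15.
So electrical rough-in can start as early as day 9 and as late as day 15, giving 15 − 9 = 6 days of slack.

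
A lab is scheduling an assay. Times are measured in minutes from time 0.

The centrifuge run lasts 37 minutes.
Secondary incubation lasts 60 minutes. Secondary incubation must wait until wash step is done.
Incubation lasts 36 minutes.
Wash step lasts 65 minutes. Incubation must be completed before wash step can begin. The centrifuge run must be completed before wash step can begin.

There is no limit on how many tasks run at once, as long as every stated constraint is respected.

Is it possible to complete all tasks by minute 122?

No

The centrifuge run has no prerequisites, so it starts at minute 0 and finishes at minute 37.
Incubation has no prerequisites, so it starts at minute 0 and finishes at minute 36.
Wash step has to wait for incubation (finishes minute 36); the centrifuge run (finishes minute 37). The latest of these is minute 37, so wash step runs minute 37 to 37 + 65 = minute 102.
Secondary incubation cannot begin until wash step (finishes minute 102). It runs from minute 102 to 102 + 60 = minute 162.
The earliest everything can be done is minute 162, which is after the deadline of 122, so it is not possible.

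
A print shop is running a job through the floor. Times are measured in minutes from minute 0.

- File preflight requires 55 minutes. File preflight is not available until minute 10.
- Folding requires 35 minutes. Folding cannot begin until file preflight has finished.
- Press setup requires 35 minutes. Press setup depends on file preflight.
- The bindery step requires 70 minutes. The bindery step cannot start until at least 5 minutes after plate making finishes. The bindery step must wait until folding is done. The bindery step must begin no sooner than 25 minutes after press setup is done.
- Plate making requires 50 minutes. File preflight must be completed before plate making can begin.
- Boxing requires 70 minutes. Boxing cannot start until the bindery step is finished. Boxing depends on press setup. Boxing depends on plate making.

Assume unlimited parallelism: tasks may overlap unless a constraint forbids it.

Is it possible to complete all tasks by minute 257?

After its own release at minute 10, file preflight can start at minute 10 and finishes at minute 65.
Folding cannot begin until file preflight (finishes minute 65). It runs from minute 65 to 65 + 35 = minute 100.
After file preflight (finishes minute 65), press setup can start at minute 65 and finishes at minute 100.
Plate making waits on file preflight (finishes minute 65), so it starts at minute 65 and finishes at 65 + 50 = minute 115.
For the bindery step: plate making (finishes minute 115, plus 5-minute gap → minute 120); folding (finishes minute 100); press setup (finishes minute 100, plus 25-minute gap → minute 125). Taking the maximum gives a start of minute 125, and it finishes at 125 + 70 = minute 195.
Boxing has to wait for the bindery step (finishes minute 195); press setup (finishes minute 100); plate making (finishes minute 115). The latest of these is minute 195, so boxing runs minute 195 to 195 + 70 = minute 265.
The earliest everything can be done is minute 265, which is after the deadline of 257, so it is not possible.

No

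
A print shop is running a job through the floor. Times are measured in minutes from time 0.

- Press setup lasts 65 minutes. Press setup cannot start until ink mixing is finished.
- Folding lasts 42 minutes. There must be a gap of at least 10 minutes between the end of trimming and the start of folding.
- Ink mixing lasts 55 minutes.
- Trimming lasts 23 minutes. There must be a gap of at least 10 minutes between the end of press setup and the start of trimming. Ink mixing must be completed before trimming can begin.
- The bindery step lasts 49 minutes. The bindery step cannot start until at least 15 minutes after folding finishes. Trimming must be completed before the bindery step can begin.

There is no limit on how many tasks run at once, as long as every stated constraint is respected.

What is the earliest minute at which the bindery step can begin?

220

Ink mixing has no prerequisites, so it starts at minute 0 and finishes at minute 55.
Press setup waits on ink mixing (finishes minute 55), so it starts at minute 55 and finishes at 55 + 65 = minute 120.
Trimming needs all of press setup (finishes minute 120, plus 10-minute gap → minute 130); ink mixing (finishes minute 55). That puts its earliest start at minute 130; it finishes at 130 + 23 = minute 153.
After trimming (finishes minute 153, plus 10-minute gap → minute 163), folding can start at minute 163 and finishes at minute 205.
The bindery step waits on folding (finishes minute 205, plus 15-minute gap → minute 220); trimming (finishes minute 153). The latest of these is minute 220, which is the earliest the bindery step can start.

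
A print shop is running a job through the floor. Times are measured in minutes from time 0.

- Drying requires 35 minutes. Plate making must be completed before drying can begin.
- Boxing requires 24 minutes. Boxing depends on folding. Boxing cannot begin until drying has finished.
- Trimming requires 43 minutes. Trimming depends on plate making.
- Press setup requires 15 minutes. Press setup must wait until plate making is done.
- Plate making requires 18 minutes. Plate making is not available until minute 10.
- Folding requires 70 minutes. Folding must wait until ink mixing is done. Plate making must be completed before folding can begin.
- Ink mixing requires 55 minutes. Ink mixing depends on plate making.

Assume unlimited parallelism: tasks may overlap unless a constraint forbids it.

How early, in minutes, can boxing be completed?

177

Plate making cannot begin until its own release at minute 10. It runs from minute 10 to 10 + 18 = minute 28.
Drying waits on plate making (finishes minute 28), so it starts at minute 28 and finishes at 28 + 35 = minute 63.
After plate making (finishes minute 28), ink mixing can start at minute 28 and finishes at minute 83.
For folding: ink mixing (finishes minute 83); plate making (finishes minute 28). Taking the maximum gives a start of minute 83, and it finishes at 83 + 70 = minute 153.
Boxing has to wait for folding (finishes minute 153); drying (finishes minute 63). The latest of these is minute 153, so boxing runs minute 153 to 153 + 24 = minute 177.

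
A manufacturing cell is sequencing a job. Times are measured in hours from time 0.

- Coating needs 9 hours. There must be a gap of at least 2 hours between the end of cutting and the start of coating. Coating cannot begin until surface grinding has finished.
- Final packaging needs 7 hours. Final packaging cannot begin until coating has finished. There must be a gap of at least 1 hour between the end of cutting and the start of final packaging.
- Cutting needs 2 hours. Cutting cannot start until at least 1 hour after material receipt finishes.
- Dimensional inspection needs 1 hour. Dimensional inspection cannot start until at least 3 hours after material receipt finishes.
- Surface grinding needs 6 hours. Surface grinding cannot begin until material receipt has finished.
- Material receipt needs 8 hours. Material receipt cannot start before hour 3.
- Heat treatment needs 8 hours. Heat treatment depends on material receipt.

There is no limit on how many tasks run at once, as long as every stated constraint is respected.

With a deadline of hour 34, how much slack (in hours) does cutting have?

Material receipt cannot begin until its own release at hour 3. It runs from hour 3 to 3 + 8 = hour 11.
Cutting cannot begin until material receipt (finishes hour 11, plus 1-hour gap → hour 12). It runs from hour 12 to 12 + 2 = hour 14.

Working backward from the deadline:
Final packaging has no dependents, so it just needs to finish by hour 34. Starting by 34 − 7 = hour 27 achieves that.
Coating must finish before final packaging (must start by hour 27). With a 9-hour duration, coating must start by 27 − 9 = hour 18.
Cutting has several dependents: coating (must start by hour 18, minus 2-hour gap → hour 16); final packaging (must start by hour 27, minus 1-hour gap → hour 26). The earliest of those limits is hour 16, so cutting must start by 16 − 2 = hour 14.
So cutting can start as early as hour 12 and as late as hour 14, giving 14 − 12 = 2 hours of slack.

2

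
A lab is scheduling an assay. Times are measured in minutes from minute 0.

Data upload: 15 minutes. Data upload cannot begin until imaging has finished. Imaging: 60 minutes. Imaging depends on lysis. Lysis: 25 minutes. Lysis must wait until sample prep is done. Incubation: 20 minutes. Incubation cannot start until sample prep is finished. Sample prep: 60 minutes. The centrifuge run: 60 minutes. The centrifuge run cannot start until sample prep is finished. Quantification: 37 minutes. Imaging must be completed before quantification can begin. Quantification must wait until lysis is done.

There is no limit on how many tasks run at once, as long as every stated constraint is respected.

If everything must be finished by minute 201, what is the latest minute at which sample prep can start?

19

To finish by minute 201, quantification (duration 37) must start no later than minute 164.
Data upload has no dependents, so it just needs to finish by minute 201. Starting by 201 − 15 = minute 186 achieves that.
For imaging: quantification (must start by minute 164); data upload (must start by minute 186). The most restrictive is minute 164; with a 60-minute duration, imaging must start by minute 104.
For lysis: imaging (must start by minute 104); quantification (must start by minute 164). The most restrictive is minute 104; with a 25-minute duration, lysis must start by minute 79.
Nothing follows incubation; the deadline of minute 201 is its only limit. It must start by 201 − 20 = minute 181.
The centrifuge run has no dependents, so it just needs to finish by minute 201. Starting by 201 − 60 = minute 141 achieves that.
Sample prep must finish in time for lysis (must start by minute 79); incubation (must start by minute 181); the centrifuge run (must start by minute 141). The tightest is minute 79, so sample prep must start by 79 − 60 = minute 19.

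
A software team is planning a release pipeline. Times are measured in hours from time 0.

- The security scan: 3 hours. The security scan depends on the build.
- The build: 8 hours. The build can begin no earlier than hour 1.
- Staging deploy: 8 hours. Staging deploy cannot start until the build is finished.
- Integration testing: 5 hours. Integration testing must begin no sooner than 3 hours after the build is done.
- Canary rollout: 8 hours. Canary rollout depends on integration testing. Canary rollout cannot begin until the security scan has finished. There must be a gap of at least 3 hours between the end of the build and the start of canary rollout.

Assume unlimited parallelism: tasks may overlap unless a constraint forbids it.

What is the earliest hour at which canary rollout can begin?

17

After its own release at hour 1, the build can start at hour 1 and finishes at hour 9.
The security scan cannot begin until the build (finishes hour 9). It runs from hour 9 to 9 + 3 = hour 12.
After the build (finishes hour 9, plus 3-hour gap → hour 12), integration testing can start at hour 12 and finishes at hour 17.
Canary rollout waits on integration testing (finishes hour 17); the security scan (finishes hour 12); the build (finishes hour 9, plus 3-hour gap → hour 12). The latest of these is hour 17, which is the earliest canary rollout can start.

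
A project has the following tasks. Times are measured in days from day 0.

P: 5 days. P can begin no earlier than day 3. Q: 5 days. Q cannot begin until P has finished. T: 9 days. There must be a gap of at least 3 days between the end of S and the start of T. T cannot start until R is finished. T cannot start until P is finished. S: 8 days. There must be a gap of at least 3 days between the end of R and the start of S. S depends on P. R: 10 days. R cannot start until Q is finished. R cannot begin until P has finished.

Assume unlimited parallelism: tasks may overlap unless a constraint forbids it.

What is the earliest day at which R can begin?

13

P cannot begin until its own release at day 3. It runs from day 3 to 3 + 5 = day 8.
Q cannot begin until P (finishes day 8). It runs from day 8 to 8 + 5 = day 13.
R waits on Q (finishes day 13); P (finishes day 8). The latest of these is day 13, which is the earliest R can start.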